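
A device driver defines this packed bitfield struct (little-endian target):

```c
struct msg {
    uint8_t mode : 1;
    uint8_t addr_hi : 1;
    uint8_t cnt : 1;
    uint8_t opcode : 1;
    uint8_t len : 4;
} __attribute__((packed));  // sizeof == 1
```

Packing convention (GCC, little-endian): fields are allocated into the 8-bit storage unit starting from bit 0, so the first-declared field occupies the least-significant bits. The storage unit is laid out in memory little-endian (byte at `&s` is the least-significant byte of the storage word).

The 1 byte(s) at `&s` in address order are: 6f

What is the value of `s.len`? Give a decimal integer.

6

[0]=0x6f (little-endian) → word 0x6f
mode:1 @ bit 0 → (0x6f>>0)&0x1 = 0x1
addr_hi:1 @ bit 1 → (0x6f>>1)&0x1 = 0x1
cnt:1 @ bit 2 → (0x6f>>2)&0x1 = 0x1
opcode:1 @ bit 3 → (0x6f>>3)&0x1 = 0x1
len:4 @ bit 4 → (0x6f>>4)&0xf = 0x6  ←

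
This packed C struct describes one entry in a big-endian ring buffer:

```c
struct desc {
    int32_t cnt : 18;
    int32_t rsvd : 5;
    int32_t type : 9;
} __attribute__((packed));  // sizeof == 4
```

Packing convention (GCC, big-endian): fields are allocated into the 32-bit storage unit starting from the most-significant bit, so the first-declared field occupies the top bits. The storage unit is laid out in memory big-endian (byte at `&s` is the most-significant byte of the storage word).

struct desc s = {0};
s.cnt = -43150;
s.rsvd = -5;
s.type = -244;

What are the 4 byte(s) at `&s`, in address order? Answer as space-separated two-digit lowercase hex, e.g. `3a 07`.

cnt (18b) val=-43150 bits=0x35772 at bit 14: 0xd5dc8000
rsvd (5b) val=-5 bits=0x1b at bit 9: 0xd5dcb600
type (9b) val=-244 bits=0x10c at bit 0: 0xd5dcb70c
word = 0xd5dcb70c → big-endian bytes:
  [0]=0xd5  [1]=0xdc  [2]=0xb7  [3]=0x0c

d5 dc b7 0c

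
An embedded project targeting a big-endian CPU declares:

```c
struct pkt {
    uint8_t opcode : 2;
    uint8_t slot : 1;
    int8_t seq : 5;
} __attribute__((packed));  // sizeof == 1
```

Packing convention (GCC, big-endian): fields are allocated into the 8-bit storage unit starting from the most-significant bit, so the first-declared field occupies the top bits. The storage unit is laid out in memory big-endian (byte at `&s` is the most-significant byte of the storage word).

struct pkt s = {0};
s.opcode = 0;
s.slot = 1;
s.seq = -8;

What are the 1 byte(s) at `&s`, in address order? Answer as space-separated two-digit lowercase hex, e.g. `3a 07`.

38

[6+:2] opcode=0 & 0x3 = 0x0; word=0x00
[5+:1] slot=1 & 0x1 = 0x1; word=0x20
[0+:5] seq=-8 & 0x1f = 0x18; word=0x38
word = 0x38 → big-endian bytes:
  [0]=0x38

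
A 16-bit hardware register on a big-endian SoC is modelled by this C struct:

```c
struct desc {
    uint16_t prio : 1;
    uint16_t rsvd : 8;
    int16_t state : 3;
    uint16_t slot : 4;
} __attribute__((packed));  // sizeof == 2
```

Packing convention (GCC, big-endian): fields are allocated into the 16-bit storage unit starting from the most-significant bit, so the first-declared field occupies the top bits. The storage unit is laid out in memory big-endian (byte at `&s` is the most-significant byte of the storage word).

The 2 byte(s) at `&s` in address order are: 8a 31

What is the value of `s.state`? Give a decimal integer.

[0]=0x8a [1]=0x31 (big-endian) → word 0x8a31
prio [15+:1] = (word>>15) & 0x1 = 1
rsvd [7+:8] = (word>>7) & 0xff = 20
state [4+:3] = (word>>4) & 0x7 = 3  ←
slot [0+:4] = (word>>0) & 0xf = 1
state signed 3b, MSB=0: value = 3

3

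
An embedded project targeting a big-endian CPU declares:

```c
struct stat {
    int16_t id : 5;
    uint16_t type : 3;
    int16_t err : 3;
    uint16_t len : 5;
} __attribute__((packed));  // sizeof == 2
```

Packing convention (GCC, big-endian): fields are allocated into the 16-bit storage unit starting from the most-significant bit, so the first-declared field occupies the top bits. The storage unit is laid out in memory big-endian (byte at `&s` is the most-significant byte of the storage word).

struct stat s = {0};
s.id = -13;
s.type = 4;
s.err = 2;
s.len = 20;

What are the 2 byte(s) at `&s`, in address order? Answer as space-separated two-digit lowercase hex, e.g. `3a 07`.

9c 54

id (5b) val=-13 bits=0x13 at bit 11: 0x9800
type (3b) val=4 bits=0x4 at bit 8: 0x9c00
err (3b) val=2 bits=0x2 at bit 5: 0x9c40
len (5b) val=20 bits=0x14 at bit 0: 0x9c54
word = 0x9c54 → big-endian bytes:
  [0]=0x9c  [1]=0x54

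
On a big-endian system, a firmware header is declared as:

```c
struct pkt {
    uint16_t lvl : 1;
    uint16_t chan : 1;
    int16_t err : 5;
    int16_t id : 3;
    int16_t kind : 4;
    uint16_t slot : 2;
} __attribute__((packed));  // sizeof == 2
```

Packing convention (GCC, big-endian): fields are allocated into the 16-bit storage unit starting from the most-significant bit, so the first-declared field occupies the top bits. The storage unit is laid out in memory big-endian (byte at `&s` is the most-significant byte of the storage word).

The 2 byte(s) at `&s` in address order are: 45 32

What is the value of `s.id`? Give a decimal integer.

-4

[0]=0x45 [1]=0x32 (big-endian) → word 0x4532
lvl:1 @ bit 15 → (0x4532>>15)&0x1 = 0x0
chan:1 @ bit 14 → (0x4532>>14)&0x1 = 0x1
err:5 @ bit 9 → (0x4532>>9)&0x1f = 0x2
id:3 @ bit 6 → (0x4532>>6)&0x7 = 0x4  ←
kind:4 @ bit 2 → (0x4532>>2)&0xf = 0xc
slot:2 @ bit 0 → (0x4532>>0)&0x3 = 0x2
id signed 3b, MSB=1: 4 - 8 = -4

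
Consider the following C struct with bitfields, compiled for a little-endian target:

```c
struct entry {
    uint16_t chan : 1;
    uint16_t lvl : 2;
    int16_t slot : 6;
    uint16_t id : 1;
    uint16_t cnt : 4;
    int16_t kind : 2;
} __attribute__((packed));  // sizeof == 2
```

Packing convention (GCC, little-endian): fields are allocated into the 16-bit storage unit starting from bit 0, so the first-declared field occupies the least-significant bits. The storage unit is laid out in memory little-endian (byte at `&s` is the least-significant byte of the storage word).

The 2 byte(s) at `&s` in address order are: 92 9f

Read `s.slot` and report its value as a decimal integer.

-14

[0]=0x92 [1]=0x9f (little-endian) → word 0x9f92
chan [0+:1] = (word>>0) & 0x1 = 0
lvl [1+:2] = (word>>1) & 0x3 = 1
slot [3+:6] = (word>>3) & 0x3f = 50  ←
id [9+:1] = (word>>9) & 0x1 = 1
cnt [10+:4] = (word>>10) & 0xf = 7
kind [14+:2] = (word>>14) & 0x3 = 2
slot signed 6b, MSB=1: 50 - 64 = -14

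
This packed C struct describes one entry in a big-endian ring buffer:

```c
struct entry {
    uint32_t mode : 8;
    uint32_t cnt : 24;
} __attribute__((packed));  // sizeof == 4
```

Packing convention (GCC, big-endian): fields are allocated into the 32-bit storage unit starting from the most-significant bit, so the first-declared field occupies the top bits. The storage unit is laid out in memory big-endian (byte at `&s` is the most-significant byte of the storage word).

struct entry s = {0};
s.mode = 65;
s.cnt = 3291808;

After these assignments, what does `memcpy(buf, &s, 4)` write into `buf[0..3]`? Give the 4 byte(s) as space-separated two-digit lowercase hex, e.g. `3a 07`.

41 32 3a a0

mode (8b) val=65 bits=0x41 at bit 24: 0x41000000
cnt (24b) val=3291808 bits=0x323aa0 at bit 0: 0x41323aa0
word = 0x41323aa0 → big-endian bytes:
  [0]=0x41  [1]=0x32  [2]=0x3a  [3]=0xa0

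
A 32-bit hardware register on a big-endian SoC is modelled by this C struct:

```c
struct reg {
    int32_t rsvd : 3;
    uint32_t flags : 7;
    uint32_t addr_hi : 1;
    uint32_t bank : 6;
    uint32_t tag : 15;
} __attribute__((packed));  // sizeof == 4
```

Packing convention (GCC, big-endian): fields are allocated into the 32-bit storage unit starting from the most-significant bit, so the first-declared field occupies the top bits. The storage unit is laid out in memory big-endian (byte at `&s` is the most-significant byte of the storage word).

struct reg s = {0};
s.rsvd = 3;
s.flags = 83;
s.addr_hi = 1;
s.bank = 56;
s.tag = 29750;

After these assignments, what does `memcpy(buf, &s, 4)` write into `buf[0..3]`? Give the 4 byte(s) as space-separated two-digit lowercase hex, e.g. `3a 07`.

74 fc 74 36

rsvd:3 = 3 → 0x3 << 29 → word 0x60000000
flags:7 = 83 → 0x53 << 22 → word 0x74c00000
addr_hi:1 = 1 → 0x1 << 21 → word 0x74e00000
bank:6 = 56 → 0x38 << 15 → word 0x74fc0000
tag:15 = 29750 → 0x7436 << 0 → word 0x74fc7436
word = 0x74fc7436 → big-endian bytes:
  [0]=0x74  [1]=0xfc  [2]=0x74  [3]=0x36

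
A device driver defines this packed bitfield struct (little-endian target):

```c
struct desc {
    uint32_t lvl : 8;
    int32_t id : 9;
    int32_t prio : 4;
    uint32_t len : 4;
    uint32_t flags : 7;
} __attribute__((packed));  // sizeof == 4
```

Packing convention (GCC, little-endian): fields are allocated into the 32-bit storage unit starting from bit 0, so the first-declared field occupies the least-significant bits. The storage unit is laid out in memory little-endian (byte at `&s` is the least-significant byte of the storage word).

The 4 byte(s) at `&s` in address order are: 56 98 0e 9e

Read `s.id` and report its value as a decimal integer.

[0]=0x56 [1]=0x98 [2]=0x0e [3]=0x9e (little-endian) → word 0x9e0e9856
lvl:8 @ bit 0 → (0x9e0e9856>>0)&0xff = 0x56
id:9 @ bit 8 → (0x9e0e9856>>8)&0x1ff = 0x98  ←
prio:4 @ bit 17 → (0x9e0e9856>>17)&0xf = 0x7
len:4 @ bit 21 → (0x9e0e9856>>21)&0xf = 0x0
flags:7 @ bit 25 → (0x9e0e9856>>25)&0x7f = 0x4f
id signed 9b, MSB=0: value = 152

152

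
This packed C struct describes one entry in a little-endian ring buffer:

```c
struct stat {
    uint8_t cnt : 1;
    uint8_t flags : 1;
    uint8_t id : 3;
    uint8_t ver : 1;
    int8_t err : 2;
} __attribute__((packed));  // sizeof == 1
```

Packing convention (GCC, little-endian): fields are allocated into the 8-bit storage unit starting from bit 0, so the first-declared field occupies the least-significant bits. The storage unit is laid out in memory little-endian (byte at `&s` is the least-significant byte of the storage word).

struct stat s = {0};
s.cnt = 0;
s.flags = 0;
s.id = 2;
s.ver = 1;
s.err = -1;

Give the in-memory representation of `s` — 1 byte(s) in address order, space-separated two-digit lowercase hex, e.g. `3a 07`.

e8

cnt:1 = 0 → 0x0 << 0 → word 0x00
flags:1 = 0 → 0x0 << 1 → word 0x00
id:3 = 2 → 0x2 << 2 → word 0x08
ver:1 = 1 → 0x1 << 5 → word 0x28
err:2 = -1 → 0x3 << 6 → word 0xe8
word = 0xe8 → little-endian bytes:
  [0]=0xe8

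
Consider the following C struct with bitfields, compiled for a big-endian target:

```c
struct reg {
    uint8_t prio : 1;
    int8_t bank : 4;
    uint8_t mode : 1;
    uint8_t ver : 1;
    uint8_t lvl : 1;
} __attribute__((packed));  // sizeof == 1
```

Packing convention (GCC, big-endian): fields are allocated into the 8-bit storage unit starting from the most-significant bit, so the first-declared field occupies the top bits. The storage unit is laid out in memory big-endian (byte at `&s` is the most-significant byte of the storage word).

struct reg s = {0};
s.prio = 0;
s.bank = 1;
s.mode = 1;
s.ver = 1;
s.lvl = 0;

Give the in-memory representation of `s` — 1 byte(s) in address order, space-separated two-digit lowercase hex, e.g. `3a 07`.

0e

[7+:1] prio=0 & 0x1 = 0x0; word=0x00
[3+:4] bank=1 & 0xf = 0x1; word=0x08
[2+:1] mode=1 & 0x1 = 0x1; word=0x0c
[1+:1] ver=1 & 0x1 = 0x1; word=0x0e
[0+:1] lvl=0 & 0x1 = 0x0; word=0x0e
word = 0x0e → big-endian bytes:
  [0]=0x0e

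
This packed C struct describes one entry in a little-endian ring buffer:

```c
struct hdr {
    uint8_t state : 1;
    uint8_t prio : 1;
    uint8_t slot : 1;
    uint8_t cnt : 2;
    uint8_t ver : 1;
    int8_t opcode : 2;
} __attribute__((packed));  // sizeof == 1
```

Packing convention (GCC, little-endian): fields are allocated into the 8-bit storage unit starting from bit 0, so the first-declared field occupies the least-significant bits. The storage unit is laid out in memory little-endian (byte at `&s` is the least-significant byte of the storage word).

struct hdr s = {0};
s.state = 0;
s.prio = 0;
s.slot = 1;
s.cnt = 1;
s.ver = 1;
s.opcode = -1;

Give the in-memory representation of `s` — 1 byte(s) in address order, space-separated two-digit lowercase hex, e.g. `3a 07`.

ec

[0+:1] state=0 & 0x1 = 0x0; word=0x00
[1+:1] prio=0 & 0x1 = 0x0; word=0x00
[2+:1] slot=1 & 0x1 = 0x1; word=0x04
[3+:2] cnt=1 & 0x3 = 0x1; word=0x0c
[5+:1] ver=1 & 0x1 = 0x1; word=0x2c
[6+:2] opcode=-1 & 0x3 = 0x3; word=0xec
word = 0xec → little-endian bytes:
  [0]=0xec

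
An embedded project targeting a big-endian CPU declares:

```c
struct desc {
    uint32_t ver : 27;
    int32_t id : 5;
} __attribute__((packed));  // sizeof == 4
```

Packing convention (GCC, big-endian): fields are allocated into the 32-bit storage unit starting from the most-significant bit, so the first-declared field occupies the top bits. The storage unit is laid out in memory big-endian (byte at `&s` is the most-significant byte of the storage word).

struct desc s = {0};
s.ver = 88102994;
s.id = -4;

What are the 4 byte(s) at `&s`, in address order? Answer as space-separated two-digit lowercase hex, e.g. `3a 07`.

a8 0b 0a 5c

ver (27b) val=88102994 bits=0x5405852 at bit 5: 0xa80b0a40
id (5b) val=-4 bits=0x1c at bit 0: 0xa80b0a5c
word = 0xa80b0a5c → big-endian bytes:
  [0]=0xa8  [1]=0x0b  [2]=0x0a  [3]=0x5c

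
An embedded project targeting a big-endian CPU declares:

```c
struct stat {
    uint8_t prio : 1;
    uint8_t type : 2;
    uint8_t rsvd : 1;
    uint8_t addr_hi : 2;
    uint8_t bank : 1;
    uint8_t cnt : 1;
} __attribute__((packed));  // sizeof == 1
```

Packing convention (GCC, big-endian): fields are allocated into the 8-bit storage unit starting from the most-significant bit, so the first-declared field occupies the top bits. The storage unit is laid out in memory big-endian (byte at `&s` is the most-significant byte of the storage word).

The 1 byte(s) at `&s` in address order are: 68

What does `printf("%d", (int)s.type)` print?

[0]=0x68 (big-endian) → word 0x68
prio [7+:1] = (word>>7) & 0x1 = 0
type [5+:2] = (word>>5) & 0x3 = 3  ←
rsvd [4+:1] = (word>>4) & 0x1 = 0
addr_hi [2+:2] = (word>>2) & 0x3 = 2
bank [1+:1] = (word>>1) & 0x1 = 0
cnt [0+:1] = (word>>0) & 0x1 = 0

3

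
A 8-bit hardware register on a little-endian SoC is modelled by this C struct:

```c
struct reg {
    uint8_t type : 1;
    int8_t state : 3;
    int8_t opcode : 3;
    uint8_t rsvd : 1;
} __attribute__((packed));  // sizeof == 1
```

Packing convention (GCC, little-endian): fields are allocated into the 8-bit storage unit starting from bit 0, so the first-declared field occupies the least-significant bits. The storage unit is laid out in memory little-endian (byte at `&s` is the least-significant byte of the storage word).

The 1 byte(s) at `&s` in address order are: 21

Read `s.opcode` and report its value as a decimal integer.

2

[0]=0x21 (little-endian) → word 0x21
type [0+:1] = (word>>0) & 0x1 = 1
state [1+:3] = (word>>1) & 0x7 = 0
opcode [4+:3] = (word>>4) & 0x7 = 2  ←
rsvd [7+:1] = (word>>7) & 0x1 = 0
opcode signed 3b, MSB=0: value = 2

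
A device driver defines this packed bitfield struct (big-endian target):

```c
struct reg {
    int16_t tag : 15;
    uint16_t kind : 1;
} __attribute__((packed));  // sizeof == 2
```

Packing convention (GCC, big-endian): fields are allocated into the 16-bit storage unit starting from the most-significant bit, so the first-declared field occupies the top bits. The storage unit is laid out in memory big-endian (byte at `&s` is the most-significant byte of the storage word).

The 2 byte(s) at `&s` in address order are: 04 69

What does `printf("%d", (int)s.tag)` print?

[0]=0x04 [1]=0x69 (big-endian) → word 0x0469
tag [1+:15] = (word>>1) & 0x7fff = 564  ←
kind [0+:1] = (word>>0) & 0x1 = 1
tag signed 15b, MSB=0: value = 564

564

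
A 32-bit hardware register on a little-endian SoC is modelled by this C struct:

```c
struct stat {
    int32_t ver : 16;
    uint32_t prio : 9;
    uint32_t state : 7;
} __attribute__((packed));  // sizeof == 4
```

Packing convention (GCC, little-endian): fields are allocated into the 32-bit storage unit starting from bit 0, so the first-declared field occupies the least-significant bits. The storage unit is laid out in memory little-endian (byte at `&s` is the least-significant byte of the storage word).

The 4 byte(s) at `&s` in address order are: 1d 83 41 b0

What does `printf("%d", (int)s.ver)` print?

-31971

[0]=0x1d [1]=0x83 [2]=0x41 [3]=0xb0 (little-endian) → word 0xb041831d
ver [0+:16] = (word>>0) & 0xffff = 33565  ←
prio [16+:9] = (word>>16) & 0x1ff = 65
state [25+:7] = (word>>25) & 0x7f = 88
ver signed 16b, MSB=1: 33565 - 65536 = -31971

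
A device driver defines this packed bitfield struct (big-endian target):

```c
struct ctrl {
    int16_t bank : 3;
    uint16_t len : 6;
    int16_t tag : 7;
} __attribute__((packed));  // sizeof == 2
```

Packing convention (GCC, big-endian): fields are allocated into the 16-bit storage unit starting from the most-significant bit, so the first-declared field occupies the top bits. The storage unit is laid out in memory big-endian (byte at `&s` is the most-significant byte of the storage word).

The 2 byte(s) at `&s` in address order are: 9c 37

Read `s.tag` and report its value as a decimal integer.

[0]=0x9c [1]=0x37 (big-endian) → word 0x9c37
bank:3 @ bit 13 → (0x9c37>>13)&0x7 = 0x4
len:6 @ bit 7 → (0x9c37>>7)&0x3f = 0x38
tag:7 @ bit 0 → (0x9c37>>0)&0x7f = 0x37  ←
tag signed 7b, MSB=0: value = 55

55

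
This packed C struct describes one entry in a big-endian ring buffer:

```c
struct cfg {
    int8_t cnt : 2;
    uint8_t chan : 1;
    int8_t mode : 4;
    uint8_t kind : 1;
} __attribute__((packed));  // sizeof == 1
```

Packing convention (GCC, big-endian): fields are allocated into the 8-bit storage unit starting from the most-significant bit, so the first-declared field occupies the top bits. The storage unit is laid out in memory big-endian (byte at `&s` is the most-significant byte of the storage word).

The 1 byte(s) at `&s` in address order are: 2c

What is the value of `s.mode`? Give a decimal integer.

6

[0]=0x2c (big-endian) → word 0x2c
cnt:2 @ bit 6 → (0x2c>>6)&0x3 = 0x0
chan:1 @ bit 5 → (0x2c>>5)&0x1 = 0x1
mode:4 @ bit 1 → (0x2c>>1)&0xf = 0x6  ←
kind:1 @ bit 0 → (0x2c>>0)&0x1 = 0x0
mode signed 4b, MSB=0: value = 6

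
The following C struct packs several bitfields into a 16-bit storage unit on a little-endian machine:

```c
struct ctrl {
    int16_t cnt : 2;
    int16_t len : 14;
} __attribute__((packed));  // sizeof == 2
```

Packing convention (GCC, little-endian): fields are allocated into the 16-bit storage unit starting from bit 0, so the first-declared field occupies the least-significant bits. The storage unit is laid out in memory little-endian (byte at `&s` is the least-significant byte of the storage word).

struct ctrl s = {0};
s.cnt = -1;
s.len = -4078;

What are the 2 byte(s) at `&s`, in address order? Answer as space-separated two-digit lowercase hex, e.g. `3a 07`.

4b c0

cnt:2 = -1 → 0x3 << 0 → word 0x0003
len:14 = -4078 → 0x3012 << 2 → word 0xc04b
word = 0xc04b → little-endian bytes:
  [0]=0x4b  [1]=0xc0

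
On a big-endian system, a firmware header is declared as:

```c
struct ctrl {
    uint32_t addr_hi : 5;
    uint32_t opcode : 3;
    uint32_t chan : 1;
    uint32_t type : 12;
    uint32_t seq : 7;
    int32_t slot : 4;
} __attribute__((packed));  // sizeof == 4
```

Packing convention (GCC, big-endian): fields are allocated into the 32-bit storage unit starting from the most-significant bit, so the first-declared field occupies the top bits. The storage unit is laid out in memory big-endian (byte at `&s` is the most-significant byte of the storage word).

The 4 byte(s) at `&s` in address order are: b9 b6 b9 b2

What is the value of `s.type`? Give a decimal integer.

1751

[0]=0xb9 [1]=0xb6 [2]=0xb9 [3]=0xb2 (big-endian) → word 0xb9b6b9b2
addr_hi [27+:5] = (word>>27) & 0x1f = 23
opcode [24+:3] = (word>>24) & 0x7 = 1
chan [23+:1] = (word>>23) & 0x1 = 1
type [11+:12] = (word>>11) & 0xfff = 1751  ←
seq [4+:7] = (word>>4) & 0x7f = 27
slot [0+:4] = (word>>0) & 0xf = 2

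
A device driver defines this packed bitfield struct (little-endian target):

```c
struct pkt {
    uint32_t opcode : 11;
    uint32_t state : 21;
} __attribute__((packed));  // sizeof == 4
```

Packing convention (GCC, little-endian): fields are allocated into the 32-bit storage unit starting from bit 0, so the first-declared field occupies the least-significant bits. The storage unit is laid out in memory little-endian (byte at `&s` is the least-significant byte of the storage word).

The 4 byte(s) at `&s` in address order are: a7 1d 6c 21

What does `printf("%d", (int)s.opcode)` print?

1447

[0]=0xa7 [1]=0x1d [2]=0x6c [3]=0x21 (little-endian) → word 0x216c1da7
opcode:11 @ bit 0 → (0x216c1da7>>0)&0x7ff = 0x5a7  ←
state:21 @ bit 11 → (0x216c1da7>>11)&0x1fffff = 0x42d83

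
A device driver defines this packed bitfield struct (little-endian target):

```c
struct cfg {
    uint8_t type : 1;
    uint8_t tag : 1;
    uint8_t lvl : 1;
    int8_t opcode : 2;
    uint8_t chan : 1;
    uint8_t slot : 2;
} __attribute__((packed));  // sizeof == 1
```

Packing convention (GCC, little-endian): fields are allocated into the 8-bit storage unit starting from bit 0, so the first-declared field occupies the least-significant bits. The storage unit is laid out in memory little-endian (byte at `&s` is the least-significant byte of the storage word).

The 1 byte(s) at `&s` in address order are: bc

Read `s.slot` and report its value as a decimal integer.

2

[0]=0xbc (little-endian) → word 0xbc
type [0+:1] = (word>>0) & 0x1 = 0
tag [1+:1] = (word>>1) & 0x1 = 0
lvl [2+:1] = (word>>2) & 0x1 = 1
opcode [3+:2] = (word>>3) & 0x3 = 3
chan [5+:1] = (word>>5) & 0x1 = 1
slot [6+:2] = (word>>6) & 0x3 = 2  ←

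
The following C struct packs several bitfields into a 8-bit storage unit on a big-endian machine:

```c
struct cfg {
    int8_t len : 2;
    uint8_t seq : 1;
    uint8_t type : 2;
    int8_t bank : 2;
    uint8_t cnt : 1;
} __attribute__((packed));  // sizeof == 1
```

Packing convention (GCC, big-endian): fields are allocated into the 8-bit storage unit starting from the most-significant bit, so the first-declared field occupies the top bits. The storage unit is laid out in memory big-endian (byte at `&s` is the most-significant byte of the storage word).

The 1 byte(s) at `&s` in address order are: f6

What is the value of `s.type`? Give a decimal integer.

[0]=0xf6 (big-endian) → word 0xf6
len [6+:2] = (word>>6) & 0x3 = 3
seq [5+:1] = (word>>5) & 0x1 = 1
type [3+:2] = (word>>3) & 0x3 = 2  ←
bank [1+:2] = (word>>1) & 0x3 = 3
cnt [0+:1] = (word>>0) & 0x1 = 0

2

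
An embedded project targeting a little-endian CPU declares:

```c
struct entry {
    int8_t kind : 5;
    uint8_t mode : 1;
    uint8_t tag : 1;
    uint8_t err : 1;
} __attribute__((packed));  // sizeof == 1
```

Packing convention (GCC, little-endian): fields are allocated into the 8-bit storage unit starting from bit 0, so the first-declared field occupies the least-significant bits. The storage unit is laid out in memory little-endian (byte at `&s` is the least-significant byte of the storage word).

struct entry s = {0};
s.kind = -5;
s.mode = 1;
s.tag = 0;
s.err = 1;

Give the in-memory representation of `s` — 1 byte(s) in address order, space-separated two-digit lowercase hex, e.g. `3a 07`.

bb

kind (5b) val=-5 bits=0x1b at bit 0: 0x1b
mode (1b) val=1 bits=0x1 at bit 5: 0x3b
tag (1b) val=0 bits=0x0 at bit 6: 0x3b
err (1b) val=1 bits=0x1 at bit 7: 0xbb
word = 0xbb → little-endian bytes:
  [0]=0xbb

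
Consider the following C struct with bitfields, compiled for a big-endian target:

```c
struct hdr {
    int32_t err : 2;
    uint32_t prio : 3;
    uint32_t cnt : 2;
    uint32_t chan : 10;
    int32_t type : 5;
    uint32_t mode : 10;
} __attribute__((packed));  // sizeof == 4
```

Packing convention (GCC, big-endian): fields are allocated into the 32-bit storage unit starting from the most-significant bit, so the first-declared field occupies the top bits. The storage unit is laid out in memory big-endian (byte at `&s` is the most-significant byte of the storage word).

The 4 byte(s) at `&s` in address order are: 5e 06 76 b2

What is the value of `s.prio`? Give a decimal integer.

[0]=0x5e [1]=0x06 [2]=0x76 [3]=0xb2 (big-endian) → word 0x5e0676b2
err:2 @ bit 30 → (0x5e0676b2>>30)&0x3 = 0x1
prio:3 @ bit 27 → (0x5e0676b2>>27)&0x7 = 0x3  ←
cnt:2 @ bit 25 → (0x5e0676b2>>25)&0x3 = 0x3
chan:10 @ bit 15 → (0x5e0676b2>>15)&0x3ff = 0xc
type:5 @ bit 10 → (0x5e0676b2>>10)&0x1f = 0x1d
mode:10 @ bit 0 → (0x5e0676b2>>0)&0x3ff = 0x2b2

3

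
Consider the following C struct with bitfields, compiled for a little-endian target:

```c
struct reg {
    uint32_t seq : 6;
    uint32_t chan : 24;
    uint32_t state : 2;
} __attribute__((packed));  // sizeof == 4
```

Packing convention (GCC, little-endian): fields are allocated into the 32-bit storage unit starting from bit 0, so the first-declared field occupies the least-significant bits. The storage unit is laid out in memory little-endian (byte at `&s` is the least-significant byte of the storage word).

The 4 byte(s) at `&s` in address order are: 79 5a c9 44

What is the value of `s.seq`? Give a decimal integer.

57

[0]=0x79 [1]=0x5a [2]=0xc9 [3]=0x44 (little-endian) → word 0x44c95a79
seq:6 @ bit 0 → (0x44c95a79>>0)&0x3f = 0x39  ←
chan:24 @ bit 6 → (0x44c95a79>>6)&0xffffff = 0x132569
state:2 @ bit 30 → (0x44c95a79>>30)&0x3 = 0x1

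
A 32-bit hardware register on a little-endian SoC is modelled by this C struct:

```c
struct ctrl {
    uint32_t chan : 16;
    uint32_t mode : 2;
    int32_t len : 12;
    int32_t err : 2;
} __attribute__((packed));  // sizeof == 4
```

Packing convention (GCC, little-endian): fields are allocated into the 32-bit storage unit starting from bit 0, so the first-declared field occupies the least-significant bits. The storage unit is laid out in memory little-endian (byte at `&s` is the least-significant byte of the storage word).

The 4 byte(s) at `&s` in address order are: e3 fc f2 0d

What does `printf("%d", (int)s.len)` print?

892

[0]=0xe3 [1]=0xfc [2]=0xf2 [3]=0x0d (little-endian) → word 0x0df2fce3
chan:16 @ bit 0 → (0x0df2fce3>>0)&0xffff = 0xfce3
mode:2 @ bit 16 → (0x0df2fce3>>16)&0x3 = 0x2
len:12 @ bit 18 → (0x0df2fce3>>18)&0xfff = 0x37c  ←
err:2 @ bit 30 → (0x0df2fce3>>30)&0x3 = 0x0
len signed 12b, MSB=0: value = 892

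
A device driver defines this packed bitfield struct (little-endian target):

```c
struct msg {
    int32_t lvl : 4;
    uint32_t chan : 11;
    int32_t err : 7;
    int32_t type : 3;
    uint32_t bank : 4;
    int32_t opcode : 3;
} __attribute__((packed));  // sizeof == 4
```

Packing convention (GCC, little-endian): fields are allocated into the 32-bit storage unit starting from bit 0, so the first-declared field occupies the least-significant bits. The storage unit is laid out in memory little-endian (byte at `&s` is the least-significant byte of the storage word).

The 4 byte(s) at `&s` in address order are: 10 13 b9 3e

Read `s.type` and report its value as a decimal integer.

[0]=0x10 [1]=0x13 [2]=0xb9 [3]=0x3e (little-endian) → word 0x3eb91310
lvl [0+:4] = (word>>0) & 0xf = 0
chan [4+:11] = (word>>4) & 0x7ff = 305
err [15+:7] = (word>>15) & 0x7f = 114
type [22+:3] = (word>>22) & 0x7 = 2  ←
bank [25+:4] = (word>>25) & 0xf = 15
opcode [29+:3] = (word>>29) & 0x7 = 1
type signed 3b, MSB=0: value = 2

2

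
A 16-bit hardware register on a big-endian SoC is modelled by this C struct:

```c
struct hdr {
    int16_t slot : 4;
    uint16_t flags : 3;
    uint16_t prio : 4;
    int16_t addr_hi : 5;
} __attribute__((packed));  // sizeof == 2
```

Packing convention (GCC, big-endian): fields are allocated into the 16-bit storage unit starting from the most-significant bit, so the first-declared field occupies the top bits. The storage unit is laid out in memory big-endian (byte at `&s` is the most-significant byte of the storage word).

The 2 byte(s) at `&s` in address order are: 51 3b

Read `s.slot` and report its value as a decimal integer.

[0]=0x51 [1]=0x3b (big-endian) → word 0x513b
slot [12+:4] = (word>>12) & 0xf = 5  ←
flags [9+:3] = (word>>9) & 0x7 = 0
prio [5+:4] = (word>>5) & 0xf = 9
addr_hi [0+:5] = (word>>0) & 0x1f = 27
slot signed 4b, MSB=0: value = 5

5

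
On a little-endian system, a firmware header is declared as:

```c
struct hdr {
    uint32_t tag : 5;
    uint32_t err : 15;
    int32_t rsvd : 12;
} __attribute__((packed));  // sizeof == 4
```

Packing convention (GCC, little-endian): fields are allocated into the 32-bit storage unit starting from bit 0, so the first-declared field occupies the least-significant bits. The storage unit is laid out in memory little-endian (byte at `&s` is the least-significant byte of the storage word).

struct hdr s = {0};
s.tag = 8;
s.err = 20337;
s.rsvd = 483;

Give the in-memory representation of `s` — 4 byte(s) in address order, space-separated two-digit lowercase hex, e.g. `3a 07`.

tag (5b) val=8 bits=0x8 at bit 0: 0x00000008
err (15b) val=20337 bits=0x4f71 at bit 5: 0x0009ee28
rsvd (12b) val=483 bits=0x1e3 at bit 20: 0x1e39ee28
word = 0x1e39ee28 → little-endian bytes:
  [0]=0x28  [1]=0xee  [2]=0x39  [3]=0x1e

28 ee 39 1e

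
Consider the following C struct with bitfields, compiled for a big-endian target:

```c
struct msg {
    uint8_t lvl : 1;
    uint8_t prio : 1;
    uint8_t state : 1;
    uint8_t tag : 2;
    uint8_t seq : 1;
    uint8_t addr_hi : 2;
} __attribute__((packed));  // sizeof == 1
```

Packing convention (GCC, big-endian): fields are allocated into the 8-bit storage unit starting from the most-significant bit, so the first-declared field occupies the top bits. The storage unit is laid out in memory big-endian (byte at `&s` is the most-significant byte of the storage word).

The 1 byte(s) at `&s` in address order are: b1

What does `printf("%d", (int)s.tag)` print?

2

[0]=0xb1 (big-endian) → word 0xb1
lvl:1 @ bit 7 → (0xb1>>7)&0x1 = 0x1
prio:1 @ bit 6 → (0xb1>>6)&0x1 = 0x0
state:1 @ bit 5 → (0xb1>>5)&0x1 = 0x1
tag:2 @ bit 3 → (0xb1>>3)&0x3 = 0x2  ←
seq:1 @ bit 2 → (0xb1>>2)&0x1 = 0x0
addr_hi:2 @ bit 0 → (0xb1>>0)&0x3 = 0x1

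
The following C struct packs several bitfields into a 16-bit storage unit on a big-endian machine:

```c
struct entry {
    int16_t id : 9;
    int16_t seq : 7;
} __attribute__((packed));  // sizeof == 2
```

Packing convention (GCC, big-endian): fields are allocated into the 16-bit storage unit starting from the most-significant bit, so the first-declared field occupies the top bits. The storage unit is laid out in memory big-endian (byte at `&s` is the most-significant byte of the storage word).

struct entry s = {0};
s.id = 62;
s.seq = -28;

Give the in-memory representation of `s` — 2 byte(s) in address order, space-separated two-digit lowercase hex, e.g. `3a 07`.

[7+:9] id=62 & 0x1ff = 0x3e; word=0x1f00
[0+:7] seq=-28 & 0x7f = 0x64; word=0x1f64
word = 0x1f64 → big-endian bytes:
  [0]=0x1f  [1]=0x64

1f 64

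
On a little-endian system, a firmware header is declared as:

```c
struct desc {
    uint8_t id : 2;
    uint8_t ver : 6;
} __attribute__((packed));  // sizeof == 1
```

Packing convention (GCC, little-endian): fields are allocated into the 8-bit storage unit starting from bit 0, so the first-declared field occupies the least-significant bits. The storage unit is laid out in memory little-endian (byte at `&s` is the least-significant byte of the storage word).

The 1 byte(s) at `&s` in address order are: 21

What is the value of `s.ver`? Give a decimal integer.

[0]=0x21 (little-endian) → word 0x21
id:2 @ bit 0 → (0x21>>0)&0x3 = 0x1
ver:6 @ bit 2 → (0x21>>2)&0x3f = 0x8  ←

8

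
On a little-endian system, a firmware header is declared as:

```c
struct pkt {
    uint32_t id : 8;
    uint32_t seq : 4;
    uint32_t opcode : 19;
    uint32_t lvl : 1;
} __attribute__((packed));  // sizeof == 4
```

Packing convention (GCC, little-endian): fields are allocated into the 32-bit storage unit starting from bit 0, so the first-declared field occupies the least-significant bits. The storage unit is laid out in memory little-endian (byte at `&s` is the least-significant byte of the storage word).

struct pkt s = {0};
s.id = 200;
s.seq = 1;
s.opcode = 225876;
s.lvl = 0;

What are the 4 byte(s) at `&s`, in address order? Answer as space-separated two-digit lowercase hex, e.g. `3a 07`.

c8 41 25 37

[0+:8] id=200 & 0xff = 0xc8; word=0x000000c8
[8+:4] seq=1 & 0xf = 0x1; word=0x000001c8
[12+:19] opcode=225876 & 0x7ffff = 0x37254; word=0x372541c8
[31+:1] lvl=0 & 0x1 = 0x0; word=0x372541c8
word = 0x372541c8 → little-endian bytes:
  [0]=0xc8  [1]=0x41  [2]=0x25  [3]=0x37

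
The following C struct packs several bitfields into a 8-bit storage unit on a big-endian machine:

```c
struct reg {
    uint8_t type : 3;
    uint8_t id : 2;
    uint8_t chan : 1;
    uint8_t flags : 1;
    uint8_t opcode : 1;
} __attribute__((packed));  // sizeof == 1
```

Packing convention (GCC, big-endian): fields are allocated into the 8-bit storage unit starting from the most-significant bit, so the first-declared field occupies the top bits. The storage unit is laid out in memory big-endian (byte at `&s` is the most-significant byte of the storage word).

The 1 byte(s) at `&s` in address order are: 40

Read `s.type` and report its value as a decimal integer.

[0]=0x40 (big-endian) → word 0x40
type [5+:3] = (word>>5) & 0x7 = 2  ←
id [3+:2] = (word>>3) & 0x3 = 0
chan [2+:1] = (word>>2) & 0x1 = 0
flags [1+:1] = (word>>1) & 0x1 = 0
opcode [0+:1] = (word>>0) & 0x1 = 0

2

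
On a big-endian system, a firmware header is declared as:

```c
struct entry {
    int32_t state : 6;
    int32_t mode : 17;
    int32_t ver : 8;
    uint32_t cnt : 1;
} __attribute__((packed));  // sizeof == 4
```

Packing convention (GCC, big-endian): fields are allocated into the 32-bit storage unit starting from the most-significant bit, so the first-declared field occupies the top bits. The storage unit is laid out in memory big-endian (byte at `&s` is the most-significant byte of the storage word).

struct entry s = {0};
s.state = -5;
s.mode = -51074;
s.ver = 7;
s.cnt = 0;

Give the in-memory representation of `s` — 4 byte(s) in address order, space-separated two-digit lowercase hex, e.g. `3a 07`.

[26+:6] state=-5 & 0x3f = 0x3b; word=0xec000000
[9+:17] mode=-51074 & 0x1ffff = 0x1387e; word=0xee70fc00
[1+:8] ver=7 & 0xff = 0x7; word=0xee70fc0e
[0+:1] cnt=0 & 0x1 = 0x0; word=0xee70fc0e
word = 0xee70fc0e → big-endian bytes:
  [0]=0xee  [1]=0x70  [2]=0xfc  [3]=0x0e

ee 70 fc 0e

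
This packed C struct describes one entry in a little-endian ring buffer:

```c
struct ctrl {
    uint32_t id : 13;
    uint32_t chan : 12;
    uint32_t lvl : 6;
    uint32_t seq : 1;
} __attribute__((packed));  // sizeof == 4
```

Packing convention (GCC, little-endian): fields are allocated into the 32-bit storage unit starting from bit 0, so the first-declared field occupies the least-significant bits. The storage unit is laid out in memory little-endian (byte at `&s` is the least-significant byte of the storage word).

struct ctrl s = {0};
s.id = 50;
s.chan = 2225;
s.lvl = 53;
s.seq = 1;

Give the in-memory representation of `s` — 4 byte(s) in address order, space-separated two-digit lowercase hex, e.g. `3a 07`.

32 20 16 eb

[0+:13] id=50 & 0x1fff = 0x32; word=0x00000032
[13+:12] chan=2225 & 0xfff = 0x8b1; word=0x01162032
[25+:6] lvl=53 & 0x3f = 0x35; word=0x6b162032
[31+:1] seq=1 & 0x1 = 0x1; word=0xeb162032
word = 0xeb162032 → little-endian bytes:
  [0]=0x32  [1]=0x20  [2]=0x16  [3]=0xeb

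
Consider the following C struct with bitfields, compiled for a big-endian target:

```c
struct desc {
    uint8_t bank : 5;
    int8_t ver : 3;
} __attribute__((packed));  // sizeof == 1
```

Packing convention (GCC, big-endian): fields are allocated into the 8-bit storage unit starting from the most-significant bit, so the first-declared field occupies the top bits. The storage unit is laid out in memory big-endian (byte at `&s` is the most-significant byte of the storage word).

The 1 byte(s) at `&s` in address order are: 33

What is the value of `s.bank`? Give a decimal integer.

[0]=0x33 (big-endian) → word 0x33
bank:5 @ bit 3 → (0x33>>3)&0x1f = 0x6  ←
ver:3 @ bit 0 → (0x33>>0)&0x7 = 0x3

6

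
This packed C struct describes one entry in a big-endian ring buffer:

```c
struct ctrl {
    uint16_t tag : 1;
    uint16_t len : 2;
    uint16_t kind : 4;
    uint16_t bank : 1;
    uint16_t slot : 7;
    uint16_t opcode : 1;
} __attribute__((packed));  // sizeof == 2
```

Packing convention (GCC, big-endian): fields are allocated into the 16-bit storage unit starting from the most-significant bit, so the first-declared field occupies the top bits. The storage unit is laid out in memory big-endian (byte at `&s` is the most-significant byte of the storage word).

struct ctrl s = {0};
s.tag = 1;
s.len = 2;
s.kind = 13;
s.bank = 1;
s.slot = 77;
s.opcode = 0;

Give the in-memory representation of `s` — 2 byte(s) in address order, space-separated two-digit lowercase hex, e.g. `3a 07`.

tag:1 = 1 → 0x1 << 15 → word 0x8000
len:2 = 2 → 0x2 << 13 → word 0xc000
kind:4 = 13 → 0xd << 9 → word 0xda00
bank:1 = 1 → 0x1 << 8 → word 0xdb00
slot:7 = 77 → 0x4d << 1 → word 0xdb9a
opcode:1 = 0 → 0x0 << 0 → word 0xdb9a
word = 0xdb9a → big-endian bytes:
  [0]=0xdb  [1]=0x9a

db 9a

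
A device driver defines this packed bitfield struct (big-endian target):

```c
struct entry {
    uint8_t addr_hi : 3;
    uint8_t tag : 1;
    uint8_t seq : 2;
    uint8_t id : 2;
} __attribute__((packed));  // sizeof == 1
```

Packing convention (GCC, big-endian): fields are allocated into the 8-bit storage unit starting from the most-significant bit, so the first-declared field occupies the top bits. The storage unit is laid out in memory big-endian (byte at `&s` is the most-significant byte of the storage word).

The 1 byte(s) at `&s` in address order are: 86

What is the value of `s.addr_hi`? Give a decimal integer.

4

[0]=0x86 (big-endian) → word 0x86
addr_hi:3 @ bit 5 → (0x86>>5)&0x7 = 0x4  ←
tag:1 @ bit 4 → (0x86>>4)&0x1 = 0x0
seq:2 @ bit 2 → (0x86>>2)&0x3 = 0x1
id:2 @ bit 0 → (0x86>>0)&0x3 = 0x2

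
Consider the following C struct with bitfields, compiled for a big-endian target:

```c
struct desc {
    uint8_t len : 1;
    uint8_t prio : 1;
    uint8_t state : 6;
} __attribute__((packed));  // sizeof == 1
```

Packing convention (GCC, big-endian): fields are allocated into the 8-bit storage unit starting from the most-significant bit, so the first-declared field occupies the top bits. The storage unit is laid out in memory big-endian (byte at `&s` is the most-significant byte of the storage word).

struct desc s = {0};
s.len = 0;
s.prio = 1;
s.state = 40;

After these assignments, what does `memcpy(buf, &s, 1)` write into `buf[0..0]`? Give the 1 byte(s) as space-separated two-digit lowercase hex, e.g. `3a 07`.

68

len (1b) val=0 bits=0x0 at bit 7: 0x00
prio (1b) val=1 bits=0x1 at bit 6: 0x40
state (6b) val=40 bits=0x28 at bit 0: 0x68
word = 0x68 → big-endian bytes:
  [0]=0x68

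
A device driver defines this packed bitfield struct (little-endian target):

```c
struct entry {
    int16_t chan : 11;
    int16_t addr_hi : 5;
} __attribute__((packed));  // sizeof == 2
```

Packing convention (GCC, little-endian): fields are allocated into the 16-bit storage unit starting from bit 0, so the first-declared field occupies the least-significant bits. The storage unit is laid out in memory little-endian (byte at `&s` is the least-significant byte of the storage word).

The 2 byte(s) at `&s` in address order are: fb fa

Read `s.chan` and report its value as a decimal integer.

763

[0]=0xfb [1]=0xfa (little-endian) → word 0xfafb
chan:11 @ bit 0 → (0xfafb>>0)&0x7ff = 0x2fb  ←
addr_hi:5 @ bit 11 → (0xfafb>>11)&0x1f = 0x1f
chan signed 11b, MSB=0: value = 763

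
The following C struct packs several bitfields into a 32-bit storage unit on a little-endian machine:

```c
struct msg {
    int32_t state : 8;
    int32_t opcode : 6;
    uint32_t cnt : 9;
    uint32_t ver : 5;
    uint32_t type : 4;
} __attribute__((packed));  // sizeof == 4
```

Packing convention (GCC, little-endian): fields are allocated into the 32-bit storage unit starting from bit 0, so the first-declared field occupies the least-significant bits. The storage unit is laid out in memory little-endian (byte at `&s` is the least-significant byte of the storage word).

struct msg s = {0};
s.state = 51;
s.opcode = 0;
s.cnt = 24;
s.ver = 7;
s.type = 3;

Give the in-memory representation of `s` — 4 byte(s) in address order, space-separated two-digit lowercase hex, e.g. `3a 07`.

[0+:8] state=51 & 0xff = 0x33; word=0x00000033
[8+:6] opcode=0 & 0x3f = 0x0; word=0x00000033
[14+:9] cnt=24 & 0x1ff = 0x18; word=0x00060033
[23+:5] ver=7 & 0x1f = 0x7; word=0x03860033
[28+:4] type=3 & 0xf = 0x3; word=0x33860033
word = 0x33860033 → little-endian bytes:
  [0]=0x33  [1]=0x00  [2]=0x86  [3]=0x33

33 00 86 33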